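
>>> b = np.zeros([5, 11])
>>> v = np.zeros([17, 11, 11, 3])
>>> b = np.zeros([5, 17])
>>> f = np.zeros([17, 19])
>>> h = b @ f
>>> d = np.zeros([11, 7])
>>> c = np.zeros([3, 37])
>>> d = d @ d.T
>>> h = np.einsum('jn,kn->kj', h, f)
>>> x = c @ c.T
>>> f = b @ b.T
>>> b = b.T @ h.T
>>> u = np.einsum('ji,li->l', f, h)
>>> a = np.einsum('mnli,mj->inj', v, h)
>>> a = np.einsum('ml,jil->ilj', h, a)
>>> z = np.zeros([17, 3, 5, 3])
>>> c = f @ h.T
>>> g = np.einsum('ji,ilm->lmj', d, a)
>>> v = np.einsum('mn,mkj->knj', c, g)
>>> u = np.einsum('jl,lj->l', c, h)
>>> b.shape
(17, 17)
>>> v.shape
(3, 17, 11)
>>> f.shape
(5, 5)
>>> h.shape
(17, 5)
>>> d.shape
(11, 11)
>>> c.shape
(5, 17)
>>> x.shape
(3, 3)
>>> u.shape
(17,)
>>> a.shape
(11, 5, 3)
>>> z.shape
(17, 3, 5, 3)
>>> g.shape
(5, 3, 11)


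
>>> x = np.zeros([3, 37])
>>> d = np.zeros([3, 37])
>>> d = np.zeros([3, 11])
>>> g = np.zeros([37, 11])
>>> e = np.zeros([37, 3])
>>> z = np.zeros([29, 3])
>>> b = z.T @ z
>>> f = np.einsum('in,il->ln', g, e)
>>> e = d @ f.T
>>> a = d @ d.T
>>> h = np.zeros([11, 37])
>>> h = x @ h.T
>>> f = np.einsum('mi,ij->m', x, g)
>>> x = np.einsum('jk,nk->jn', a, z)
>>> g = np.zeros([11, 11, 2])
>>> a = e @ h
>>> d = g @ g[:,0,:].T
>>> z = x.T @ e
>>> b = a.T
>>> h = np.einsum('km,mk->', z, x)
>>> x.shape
(3, 29)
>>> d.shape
(11, 11, 11)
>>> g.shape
(11, 11, 2)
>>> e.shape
(3, 3)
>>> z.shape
(29, 3)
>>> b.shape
(11, 3)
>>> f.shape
(3,)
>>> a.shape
(3, 11)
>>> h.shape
()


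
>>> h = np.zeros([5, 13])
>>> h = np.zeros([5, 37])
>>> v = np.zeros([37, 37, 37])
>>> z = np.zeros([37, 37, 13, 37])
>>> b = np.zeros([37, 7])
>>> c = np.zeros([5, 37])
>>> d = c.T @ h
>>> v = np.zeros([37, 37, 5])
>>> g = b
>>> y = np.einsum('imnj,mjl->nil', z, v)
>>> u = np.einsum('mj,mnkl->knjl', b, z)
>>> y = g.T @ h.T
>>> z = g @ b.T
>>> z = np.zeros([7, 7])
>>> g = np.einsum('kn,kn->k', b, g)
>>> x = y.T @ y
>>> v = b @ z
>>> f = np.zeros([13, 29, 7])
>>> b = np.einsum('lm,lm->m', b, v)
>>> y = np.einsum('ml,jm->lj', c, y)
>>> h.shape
(5, 37)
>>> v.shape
(37, 7)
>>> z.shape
(7, 7)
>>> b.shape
(7,)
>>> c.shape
(5, 37)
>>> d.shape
(37, 37)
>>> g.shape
(37,)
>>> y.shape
(37, 7)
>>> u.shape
(13, 37, 7, 37)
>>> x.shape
(5, 5)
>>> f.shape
(13, 29, 7)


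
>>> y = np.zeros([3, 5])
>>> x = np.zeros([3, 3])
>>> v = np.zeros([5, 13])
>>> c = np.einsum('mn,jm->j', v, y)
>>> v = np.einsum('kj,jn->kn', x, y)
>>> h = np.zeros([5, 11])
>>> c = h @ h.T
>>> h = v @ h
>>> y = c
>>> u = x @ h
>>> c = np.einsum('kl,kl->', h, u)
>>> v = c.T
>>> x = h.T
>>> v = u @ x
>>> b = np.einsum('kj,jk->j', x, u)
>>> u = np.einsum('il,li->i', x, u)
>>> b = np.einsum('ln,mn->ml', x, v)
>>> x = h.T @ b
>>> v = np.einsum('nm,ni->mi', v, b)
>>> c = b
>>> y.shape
(5, 5)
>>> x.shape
(11, 11)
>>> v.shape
(3, 11)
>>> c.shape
(3, 11)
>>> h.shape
(3, 11)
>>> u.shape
(11,)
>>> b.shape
(3, 11)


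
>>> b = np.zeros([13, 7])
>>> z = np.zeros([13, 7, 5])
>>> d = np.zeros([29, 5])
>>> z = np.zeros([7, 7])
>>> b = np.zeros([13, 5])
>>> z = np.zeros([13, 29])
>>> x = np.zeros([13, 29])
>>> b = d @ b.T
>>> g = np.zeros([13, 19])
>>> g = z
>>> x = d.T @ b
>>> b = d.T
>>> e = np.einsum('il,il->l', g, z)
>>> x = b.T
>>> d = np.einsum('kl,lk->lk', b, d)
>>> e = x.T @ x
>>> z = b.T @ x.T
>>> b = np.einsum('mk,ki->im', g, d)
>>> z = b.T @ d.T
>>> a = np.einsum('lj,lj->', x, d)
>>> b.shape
(5, 13)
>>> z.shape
(13, 29)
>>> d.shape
(29, 5)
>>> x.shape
(29, 5)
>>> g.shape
(13, 29)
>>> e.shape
(5, 5)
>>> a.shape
()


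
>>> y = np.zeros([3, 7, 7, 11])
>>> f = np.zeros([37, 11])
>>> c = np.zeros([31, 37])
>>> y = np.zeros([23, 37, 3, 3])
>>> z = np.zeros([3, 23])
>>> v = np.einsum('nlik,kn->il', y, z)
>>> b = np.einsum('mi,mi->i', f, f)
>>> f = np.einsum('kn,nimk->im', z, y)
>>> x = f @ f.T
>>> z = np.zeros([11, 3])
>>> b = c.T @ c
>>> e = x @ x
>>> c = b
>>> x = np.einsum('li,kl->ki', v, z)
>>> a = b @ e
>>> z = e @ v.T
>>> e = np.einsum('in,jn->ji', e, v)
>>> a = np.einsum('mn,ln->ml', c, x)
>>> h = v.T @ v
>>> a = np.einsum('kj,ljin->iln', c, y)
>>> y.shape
(23, 37, 3, 3)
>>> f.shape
(37, 3)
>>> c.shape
(37, 37)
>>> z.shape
(37, 3)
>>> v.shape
(3, 37)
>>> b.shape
(37, 37)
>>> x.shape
(11, 37)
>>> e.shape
(3, 37)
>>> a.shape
(3, 23, 3)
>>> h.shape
(37, 37)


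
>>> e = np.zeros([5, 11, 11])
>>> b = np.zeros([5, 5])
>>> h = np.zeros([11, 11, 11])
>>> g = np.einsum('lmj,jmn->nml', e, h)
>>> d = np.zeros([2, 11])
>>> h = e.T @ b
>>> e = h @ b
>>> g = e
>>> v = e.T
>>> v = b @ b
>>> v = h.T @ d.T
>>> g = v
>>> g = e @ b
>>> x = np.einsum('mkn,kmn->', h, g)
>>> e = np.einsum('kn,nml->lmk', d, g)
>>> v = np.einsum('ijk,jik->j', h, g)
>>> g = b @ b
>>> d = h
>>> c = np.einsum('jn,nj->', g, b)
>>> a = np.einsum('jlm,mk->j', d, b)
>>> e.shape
(5, 11, 2)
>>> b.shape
(5, 5)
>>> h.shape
(11, 11, 5)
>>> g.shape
(5, 5)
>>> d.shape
(11, 11, 5)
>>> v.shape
(11,)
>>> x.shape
()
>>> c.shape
()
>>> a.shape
(11,)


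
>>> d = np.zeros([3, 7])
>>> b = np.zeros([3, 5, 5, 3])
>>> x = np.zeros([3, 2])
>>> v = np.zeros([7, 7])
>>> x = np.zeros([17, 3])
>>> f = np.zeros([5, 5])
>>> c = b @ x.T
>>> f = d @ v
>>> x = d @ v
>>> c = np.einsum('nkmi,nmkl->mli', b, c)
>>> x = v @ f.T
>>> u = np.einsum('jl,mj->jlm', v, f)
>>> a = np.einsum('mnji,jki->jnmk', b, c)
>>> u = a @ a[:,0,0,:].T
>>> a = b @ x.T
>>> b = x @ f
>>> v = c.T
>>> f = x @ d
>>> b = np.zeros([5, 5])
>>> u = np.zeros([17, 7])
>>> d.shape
(3, 7)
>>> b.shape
(5, 5)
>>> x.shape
(7, 3)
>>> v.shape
(3, 17, 5)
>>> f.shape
(7, 7)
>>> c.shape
(5, 17, 3)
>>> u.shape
(17, 7)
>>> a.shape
(3, 5, 5, 7)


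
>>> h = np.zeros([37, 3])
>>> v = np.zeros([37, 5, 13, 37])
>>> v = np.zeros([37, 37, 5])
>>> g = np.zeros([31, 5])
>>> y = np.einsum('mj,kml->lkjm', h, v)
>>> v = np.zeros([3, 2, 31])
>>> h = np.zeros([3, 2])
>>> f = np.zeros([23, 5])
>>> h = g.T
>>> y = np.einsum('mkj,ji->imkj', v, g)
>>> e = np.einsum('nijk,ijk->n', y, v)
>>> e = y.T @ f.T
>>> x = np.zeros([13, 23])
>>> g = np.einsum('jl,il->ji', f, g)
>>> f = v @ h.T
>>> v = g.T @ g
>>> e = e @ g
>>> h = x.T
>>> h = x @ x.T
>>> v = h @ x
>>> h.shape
(13, 13)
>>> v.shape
(13, 23)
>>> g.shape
(23, 31)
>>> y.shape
(5, 3, 2, 31)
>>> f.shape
(3, 2, 5)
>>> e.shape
(31, 2, 3, 31)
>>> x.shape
(13, 23)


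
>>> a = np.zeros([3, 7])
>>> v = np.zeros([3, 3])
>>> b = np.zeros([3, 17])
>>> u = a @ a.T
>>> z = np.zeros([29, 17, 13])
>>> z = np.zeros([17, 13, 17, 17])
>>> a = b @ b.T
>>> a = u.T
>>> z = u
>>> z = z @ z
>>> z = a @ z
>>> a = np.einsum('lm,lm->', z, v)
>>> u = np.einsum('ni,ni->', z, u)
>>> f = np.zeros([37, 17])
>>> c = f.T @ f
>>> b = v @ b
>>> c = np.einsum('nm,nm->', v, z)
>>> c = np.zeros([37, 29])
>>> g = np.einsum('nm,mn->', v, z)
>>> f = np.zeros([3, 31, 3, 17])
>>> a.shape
()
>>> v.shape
(3, 3)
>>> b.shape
(3, 17)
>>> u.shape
()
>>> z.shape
(3, 3)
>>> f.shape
(3, 31, 3, 17)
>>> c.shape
(37, 29)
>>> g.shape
()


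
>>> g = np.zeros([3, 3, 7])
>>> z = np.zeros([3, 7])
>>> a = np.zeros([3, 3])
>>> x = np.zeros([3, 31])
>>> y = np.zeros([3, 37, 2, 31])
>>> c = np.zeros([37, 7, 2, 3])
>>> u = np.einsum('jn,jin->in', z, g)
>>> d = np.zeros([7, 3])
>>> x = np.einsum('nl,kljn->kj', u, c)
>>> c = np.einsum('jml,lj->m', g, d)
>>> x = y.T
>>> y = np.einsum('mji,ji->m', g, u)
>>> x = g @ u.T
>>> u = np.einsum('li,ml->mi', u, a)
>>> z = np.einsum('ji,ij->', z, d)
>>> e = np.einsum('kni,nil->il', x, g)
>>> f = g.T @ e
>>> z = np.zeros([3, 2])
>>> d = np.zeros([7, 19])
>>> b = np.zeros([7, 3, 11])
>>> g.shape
(3, 3, 7)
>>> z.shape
(3, 2)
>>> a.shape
(3, 3)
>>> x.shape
(3, 3, 3)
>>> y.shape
(3,)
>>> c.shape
(3,)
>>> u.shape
(3, 7)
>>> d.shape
(7, 19)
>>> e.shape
(3, 7)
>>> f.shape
(7, 3, 7)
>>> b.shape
(7, 3, 11)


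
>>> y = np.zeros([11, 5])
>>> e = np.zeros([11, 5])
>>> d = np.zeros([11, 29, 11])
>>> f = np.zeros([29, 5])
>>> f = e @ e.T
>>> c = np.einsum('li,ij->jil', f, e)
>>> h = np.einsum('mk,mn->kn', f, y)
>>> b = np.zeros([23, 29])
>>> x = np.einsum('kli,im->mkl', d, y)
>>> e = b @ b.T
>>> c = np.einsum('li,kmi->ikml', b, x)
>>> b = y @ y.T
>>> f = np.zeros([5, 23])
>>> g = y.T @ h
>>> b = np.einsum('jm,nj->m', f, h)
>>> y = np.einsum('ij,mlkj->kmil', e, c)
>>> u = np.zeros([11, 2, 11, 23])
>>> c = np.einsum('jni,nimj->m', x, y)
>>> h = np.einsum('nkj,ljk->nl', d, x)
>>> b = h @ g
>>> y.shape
(11, 29, 23, 5)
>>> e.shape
(23, 23)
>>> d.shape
(11, 29, 11)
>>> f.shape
(5, 23)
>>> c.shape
(23,)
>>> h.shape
(11, 5)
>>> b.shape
(11, 5)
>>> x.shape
(5, 11, 29)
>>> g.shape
(5, 5)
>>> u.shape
(11, 2, 11, 23)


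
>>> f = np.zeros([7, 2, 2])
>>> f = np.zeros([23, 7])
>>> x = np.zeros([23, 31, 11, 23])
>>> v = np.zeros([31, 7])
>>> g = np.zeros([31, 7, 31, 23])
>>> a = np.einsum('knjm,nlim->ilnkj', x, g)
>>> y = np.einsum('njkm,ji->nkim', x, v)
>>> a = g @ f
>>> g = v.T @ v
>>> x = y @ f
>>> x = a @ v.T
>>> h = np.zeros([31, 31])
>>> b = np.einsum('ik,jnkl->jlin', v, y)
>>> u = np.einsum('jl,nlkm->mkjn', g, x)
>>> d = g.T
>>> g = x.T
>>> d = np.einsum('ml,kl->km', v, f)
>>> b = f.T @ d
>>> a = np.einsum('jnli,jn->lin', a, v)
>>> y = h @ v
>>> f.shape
(23, 7)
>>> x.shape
(31, 7, 31, 31)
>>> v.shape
(31, 7)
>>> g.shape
(31, 31, 7, 31)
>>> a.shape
(31, 7, 7)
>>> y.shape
(31, 7)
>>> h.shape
(31, 31)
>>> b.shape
(7, 31)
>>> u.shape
(31, 31, 7, 31)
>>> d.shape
(23, 31)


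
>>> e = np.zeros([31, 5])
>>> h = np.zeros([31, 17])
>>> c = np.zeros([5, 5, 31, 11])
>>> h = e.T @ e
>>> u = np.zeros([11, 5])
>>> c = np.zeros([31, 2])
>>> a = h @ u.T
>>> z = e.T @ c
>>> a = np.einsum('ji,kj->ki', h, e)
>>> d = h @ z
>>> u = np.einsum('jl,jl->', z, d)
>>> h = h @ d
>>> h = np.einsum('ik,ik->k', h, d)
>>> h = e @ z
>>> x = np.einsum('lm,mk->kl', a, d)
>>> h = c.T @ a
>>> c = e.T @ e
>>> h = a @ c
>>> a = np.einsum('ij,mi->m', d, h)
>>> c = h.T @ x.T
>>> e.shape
(31, 5)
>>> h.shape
(31, 5)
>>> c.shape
(5, 2)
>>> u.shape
()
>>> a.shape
(31,)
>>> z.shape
(5, 2)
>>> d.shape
(5, 2)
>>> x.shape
(2, 31)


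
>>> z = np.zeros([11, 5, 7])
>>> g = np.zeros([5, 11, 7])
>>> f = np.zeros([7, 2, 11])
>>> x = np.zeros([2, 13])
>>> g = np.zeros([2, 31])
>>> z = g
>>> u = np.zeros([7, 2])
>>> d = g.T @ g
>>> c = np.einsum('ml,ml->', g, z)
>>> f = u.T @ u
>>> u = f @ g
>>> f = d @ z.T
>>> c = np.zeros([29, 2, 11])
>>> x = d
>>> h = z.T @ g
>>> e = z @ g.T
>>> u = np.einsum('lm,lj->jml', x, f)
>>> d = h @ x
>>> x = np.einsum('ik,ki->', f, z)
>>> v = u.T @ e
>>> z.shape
(2, 31)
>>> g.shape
(2, 31)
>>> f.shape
(31, 2)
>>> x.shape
()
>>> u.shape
(2, 31, 31)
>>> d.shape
(31, 31)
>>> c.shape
(29, 2, 11)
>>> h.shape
(31, 31)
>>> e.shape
(2, 2)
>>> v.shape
(31, 31, 2)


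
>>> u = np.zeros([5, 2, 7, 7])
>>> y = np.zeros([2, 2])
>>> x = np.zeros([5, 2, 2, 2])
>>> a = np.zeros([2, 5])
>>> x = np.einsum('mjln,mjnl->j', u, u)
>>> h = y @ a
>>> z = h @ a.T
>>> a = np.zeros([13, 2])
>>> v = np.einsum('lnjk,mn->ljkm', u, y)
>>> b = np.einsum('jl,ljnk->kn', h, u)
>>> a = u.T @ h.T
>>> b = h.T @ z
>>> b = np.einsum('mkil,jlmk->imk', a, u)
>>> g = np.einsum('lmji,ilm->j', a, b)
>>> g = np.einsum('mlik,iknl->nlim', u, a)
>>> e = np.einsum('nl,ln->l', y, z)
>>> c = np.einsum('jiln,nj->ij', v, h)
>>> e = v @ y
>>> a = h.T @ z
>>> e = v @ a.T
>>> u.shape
(5, 2, 7, 7)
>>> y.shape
(2, 2)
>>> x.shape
(2,)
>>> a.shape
(5, 2)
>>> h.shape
(2, 5)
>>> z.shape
(2, 2)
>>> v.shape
(5, 7, 7, 2)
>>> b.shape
(2, 7, 7)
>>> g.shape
(2, 2, 7, 5)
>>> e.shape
(5, 7, 7, 5)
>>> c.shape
(7, 5)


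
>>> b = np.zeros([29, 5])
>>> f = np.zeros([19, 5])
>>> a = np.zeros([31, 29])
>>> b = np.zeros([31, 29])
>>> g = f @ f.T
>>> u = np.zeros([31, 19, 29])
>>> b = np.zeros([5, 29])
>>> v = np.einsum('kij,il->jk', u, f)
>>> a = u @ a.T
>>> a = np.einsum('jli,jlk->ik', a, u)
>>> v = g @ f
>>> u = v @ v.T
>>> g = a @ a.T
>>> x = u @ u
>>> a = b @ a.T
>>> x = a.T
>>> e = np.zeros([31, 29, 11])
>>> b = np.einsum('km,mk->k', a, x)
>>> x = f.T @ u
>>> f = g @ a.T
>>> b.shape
(5,)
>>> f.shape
(31, 5)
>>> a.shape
(5, 31)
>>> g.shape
(31, 31)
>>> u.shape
(19, 19)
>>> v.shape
(19, 5)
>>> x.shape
(5, 19)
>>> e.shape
(31, 29, 11)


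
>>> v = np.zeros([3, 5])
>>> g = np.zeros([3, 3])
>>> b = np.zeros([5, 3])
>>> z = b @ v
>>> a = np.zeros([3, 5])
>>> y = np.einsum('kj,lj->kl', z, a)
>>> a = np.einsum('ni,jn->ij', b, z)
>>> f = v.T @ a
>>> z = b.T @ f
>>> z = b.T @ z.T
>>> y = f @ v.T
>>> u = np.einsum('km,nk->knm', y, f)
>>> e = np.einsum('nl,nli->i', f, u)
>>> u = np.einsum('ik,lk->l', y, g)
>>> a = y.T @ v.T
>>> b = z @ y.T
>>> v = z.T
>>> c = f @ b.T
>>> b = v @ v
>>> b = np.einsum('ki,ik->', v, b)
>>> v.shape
(3, 3)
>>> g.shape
(3, 3)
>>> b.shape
()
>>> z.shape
(3, 3)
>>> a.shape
(3, 3)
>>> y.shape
(5, 3)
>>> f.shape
(5, 5)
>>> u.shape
(3,)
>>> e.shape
(3,)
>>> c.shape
(5, 3)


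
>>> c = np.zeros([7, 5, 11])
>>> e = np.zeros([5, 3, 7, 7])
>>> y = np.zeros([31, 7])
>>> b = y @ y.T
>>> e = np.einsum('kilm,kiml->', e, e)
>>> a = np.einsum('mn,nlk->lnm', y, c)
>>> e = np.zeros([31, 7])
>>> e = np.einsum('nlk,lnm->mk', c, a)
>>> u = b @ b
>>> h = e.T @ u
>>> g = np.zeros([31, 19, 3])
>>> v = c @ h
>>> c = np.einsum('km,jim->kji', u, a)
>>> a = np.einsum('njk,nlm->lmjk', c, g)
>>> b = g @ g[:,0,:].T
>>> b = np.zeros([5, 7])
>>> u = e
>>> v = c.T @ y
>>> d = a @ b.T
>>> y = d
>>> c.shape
(31, 5, 7)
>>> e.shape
(31, 11)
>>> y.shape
(19, 3, 5, 5)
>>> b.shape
(5, 7)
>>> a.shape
(19, 3, 5, 7)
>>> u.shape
(31, 11)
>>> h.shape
(11, 31)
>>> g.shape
(31, 19, 3)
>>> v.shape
(7, 5, 7)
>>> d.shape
(19, 3, 5, 5)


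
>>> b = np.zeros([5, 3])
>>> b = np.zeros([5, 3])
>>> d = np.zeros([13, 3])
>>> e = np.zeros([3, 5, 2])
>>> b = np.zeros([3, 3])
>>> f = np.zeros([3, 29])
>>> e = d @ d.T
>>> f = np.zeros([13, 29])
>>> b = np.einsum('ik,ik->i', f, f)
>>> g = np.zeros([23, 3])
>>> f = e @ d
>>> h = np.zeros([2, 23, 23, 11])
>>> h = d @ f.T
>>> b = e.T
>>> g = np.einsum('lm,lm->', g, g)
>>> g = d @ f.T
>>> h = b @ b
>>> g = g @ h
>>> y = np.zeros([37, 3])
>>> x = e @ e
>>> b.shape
(13, 13)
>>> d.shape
(13, 3)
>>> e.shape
(13, 13)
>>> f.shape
(13, 3)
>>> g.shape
(13, 13)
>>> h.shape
(13, 13)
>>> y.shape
(37, 3)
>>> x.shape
(13, 13)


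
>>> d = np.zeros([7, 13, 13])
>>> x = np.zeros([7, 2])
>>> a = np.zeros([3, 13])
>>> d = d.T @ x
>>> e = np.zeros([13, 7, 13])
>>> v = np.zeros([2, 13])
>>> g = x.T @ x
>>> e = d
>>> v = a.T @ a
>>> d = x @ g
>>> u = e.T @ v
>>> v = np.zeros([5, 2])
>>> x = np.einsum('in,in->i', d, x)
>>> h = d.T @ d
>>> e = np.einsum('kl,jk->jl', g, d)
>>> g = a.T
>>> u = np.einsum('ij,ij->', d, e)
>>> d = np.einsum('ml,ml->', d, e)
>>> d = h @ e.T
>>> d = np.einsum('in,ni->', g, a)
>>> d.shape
()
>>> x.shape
(7,)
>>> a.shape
(3, 13)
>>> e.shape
(7, 2)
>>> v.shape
(5, 2)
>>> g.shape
(13, 3)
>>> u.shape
()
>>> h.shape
(2, 2)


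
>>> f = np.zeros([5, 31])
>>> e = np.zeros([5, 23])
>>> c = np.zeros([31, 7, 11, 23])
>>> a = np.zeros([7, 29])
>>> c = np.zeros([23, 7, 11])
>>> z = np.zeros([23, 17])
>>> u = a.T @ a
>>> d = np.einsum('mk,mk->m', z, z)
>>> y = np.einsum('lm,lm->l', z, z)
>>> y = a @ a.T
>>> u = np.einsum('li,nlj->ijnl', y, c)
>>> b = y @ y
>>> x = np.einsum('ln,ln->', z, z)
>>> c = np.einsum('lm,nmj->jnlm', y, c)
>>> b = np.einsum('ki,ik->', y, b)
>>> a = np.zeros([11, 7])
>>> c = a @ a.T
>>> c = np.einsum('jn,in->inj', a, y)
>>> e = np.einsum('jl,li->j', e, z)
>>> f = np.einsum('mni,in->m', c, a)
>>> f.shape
(7,)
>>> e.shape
(5,)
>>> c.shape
(7, 7, 11)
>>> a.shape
(11, 7)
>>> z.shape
(23, 17)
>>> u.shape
(7, 11, 23, 7)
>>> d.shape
(23,)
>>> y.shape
(7, 7)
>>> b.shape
()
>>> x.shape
()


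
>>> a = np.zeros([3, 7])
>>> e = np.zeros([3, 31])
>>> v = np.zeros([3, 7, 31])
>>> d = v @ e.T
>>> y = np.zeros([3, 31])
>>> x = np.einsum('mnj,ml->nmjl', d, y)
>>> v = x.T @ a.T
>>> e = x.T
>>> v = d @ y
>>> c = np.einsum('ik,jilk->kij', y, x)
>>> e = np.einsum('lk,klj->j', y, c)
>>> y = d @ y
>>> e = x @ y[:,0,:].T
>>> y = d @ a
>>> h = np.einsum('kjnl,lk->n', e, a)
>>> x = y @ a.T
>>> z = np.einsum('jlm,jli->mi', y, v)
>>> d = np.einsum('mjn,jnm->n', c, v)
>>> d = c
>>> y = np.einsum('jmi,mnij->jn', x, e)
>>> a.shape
(3, 7)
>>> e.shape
(7, 3, 3, 3)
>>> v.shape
(3, 7, 31)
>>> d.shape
(31, 3, 7)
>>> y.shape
(3, 3)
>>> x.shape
(3, 7, 3)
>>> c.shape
(31, 3, 7)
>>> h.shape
(3,)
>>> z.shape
(7, 31)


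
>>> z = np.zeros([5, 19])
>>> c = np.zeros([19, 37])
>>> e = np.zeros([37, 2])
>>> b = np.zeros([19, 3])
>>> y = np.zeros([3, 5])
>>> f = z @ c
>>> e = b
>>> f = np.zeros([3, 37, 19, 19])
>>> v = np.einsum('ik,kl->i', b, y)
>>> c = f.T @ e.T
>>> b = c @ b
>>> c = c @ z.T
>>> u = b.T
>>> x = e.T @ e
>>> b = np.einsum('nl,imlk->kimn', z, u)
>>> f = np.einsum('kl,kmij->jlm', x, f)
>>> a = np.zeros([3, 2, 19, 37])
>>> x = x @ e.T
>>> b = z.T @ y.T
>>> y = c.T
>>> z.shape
(5, 19)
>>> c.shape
(19, 19, 37, 5)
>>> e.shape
(19, 3)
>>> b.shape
(19, 3)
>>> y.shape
(5, 37, 19, 19)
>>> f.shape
(19, 3, 37)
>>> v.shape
(19,)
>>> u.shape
(3, 37, 19, 19)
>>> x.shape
(3, 19)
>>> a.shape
(3, 2, 19, 37)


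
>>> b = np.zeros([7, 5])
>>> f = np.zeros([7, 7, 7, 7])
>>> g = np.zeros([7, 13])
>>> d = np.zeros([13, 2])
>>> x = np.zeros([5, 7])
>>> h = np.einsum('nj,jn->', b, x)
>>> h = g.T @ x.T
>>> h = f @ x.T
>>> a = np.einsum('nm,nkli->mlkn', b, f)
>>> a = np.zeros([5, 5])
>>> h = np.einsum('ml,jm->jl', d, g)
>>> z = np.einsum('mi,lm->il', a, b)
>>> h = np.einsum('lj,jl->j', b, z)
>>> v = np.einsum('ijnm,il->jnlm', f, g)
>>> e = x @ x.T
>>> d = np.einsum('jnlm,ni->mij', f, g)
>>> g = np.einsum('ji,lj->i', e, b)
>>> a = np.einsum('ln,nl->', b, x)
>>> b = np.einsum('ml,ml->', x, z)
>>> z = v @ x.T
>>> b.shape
()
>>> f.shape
(7, 7, 7, 7)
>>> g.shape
(5,)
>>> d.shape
(7, 13, 7)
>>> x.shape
(5, 7)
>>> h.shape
(5,)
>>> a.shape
()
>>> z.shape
(7, 7, 13, 5)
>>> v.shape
(7, 7, 13, 7)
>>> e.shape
(5, 5)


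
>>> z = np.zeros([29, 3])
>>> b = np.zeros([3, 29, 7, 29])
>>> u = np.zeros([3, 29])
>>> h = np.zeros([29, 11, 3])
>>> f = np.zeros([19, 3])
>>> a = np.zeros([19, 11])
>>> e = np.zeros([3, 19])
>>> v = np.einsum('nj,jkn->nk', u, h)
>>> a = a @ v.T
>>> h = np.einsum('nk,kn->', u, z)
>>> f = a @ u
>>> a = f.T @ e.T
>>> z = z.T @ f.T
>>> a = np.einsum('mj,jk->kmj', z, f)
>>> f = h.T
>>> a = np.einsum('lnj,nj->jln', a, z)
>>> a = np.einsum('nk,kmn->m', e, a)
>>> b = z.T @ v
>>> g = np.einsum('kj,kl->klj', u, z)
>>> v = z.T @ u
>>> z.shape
(3, 19)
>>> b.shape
(19, 11)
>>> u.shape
(3, 29)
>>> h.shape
()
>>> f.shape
()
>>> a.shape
(29,)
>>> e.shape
(3, 19)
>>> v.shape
(19, 29)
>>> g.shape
(3, 19, 29)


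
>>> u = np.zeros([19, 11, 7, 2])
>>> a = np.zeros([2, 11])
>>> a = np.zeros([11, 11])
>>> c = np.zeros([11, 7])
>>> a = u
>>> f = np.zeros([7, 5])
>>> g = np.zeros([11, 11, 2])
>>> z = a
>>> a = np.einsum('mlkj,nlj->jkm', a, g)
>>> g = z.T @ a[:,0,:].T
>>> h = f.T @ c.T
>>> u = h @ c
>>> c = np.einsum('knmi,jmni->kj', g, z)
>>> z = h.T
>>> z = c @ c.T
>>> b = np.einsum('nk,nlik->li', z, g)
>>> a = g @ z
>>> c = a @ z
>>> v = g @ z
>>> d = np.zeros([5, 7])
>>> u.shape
(5, 7)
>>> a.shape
(2, 7, 11, 2)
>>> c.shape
(2, 7, 11, 2)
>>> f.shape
(7, 5)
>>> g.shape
(2, 7, 11, 2)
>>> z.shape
(2, 2)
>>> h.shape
(5, 11)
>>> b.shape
(7, 11)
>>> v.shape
(2, 7, 11, 2)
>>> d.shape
(5, 7)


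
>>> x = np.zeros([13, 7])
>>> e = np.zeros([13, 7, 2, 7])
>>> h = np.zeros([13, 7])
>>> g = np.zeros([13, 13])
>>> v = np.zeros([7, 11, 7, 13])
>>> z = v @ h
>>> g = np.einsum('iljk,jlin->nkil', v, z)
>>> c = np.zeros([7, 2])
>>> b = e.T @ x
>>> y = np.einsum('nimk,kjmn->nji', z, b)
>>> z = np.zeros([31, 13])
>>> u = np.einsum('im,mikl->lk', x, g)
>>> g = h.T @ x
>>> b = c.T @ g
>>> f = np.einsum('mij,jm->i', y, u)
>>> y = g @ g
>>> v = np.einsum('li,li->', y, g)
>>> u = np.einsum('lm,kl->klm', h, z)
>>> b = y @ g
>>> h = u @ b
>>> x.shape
(13, 7)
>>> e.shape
(13, 7, 2, 7)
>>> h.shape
(31, 13, 7)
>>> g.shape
(7, 7)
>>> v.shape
()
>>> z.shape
(31, 13)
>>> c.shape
(7, 2)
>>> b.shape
(7, 7)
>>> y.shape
(7, 7)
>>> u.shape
(31, 13, 7)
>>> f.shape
(2,)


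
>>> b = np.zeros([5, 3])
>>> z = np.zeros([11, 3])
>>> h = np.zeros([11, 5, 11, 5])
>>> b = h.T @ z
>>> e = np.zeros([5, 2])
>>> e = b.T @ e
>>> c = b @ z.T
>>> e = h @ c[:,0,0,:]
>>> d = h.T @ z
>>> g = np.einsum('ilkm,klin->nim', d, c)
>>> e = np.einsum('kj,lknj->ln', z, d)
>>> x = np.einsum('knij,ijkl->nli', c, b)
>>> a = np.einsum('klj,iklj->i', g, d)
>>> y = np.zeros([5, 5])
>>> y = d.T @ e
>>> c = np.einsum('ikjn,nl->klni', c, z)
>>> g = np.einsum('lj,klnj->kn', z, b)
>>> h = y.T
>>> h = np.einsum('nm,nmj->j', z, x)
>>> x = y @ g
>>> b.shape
(5, 11, 5, 3)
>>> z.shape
(11, 3)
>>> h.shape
(5,)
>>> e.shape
(5, 5)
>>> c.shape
(11, 3, 11, 5)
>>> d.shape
(5, 11, 5, 3)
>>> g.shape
(5, 5)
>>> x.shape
(3, 5, 11, 5)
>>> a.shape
(5,)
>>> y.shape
(3, 5, 11, 5)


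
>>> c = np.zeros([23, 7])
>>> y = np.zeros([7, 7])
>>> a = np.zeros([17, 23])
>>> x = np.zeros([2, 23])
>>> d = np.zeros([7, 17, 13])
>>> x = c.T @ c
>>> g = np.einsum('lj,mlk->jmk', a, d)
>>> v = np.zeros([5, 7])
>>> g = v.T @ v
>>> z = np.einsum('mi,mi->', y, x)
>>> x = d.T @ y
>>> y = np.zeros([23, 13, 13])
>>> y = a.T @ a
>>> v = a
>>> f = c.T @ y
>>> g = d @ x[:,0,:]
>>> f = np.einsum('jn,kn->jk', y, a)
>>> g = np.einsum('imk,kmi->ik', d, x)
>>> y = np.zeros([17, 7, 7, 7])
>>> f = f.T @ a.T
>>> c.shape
(23, 7)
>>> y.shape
(17, 7, 7, 7)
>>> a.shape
(17, 23)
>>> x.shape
(13, 17, 7)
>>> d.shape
(7, 17, 13)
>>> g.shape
(7, 13)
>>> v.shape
(17, 23)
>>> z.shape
()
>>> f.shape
(17, 17)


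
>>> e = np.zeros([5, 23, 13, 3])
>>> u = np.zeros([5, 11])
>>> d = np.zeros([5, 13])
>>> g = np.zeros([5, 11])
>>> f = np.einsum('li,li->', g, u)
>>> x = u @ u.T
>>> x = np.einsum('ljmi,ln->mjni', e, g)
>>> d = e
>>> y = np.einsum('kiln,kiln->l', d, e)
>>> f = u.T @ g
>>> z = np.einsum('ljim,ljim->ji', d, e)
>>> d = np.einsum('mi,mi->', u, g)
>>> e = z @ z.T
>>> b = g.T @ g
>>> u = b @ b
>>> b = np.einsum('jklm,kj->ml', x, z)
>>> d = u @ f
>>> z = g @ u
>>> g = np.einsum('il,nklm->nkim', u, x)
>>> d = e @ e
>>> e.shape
(23, 23)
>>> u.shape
(11, 11)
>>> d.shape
(23, 23)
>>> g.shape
(13, 23, 11, 3)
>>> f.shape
(11, 11)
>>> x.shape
(13, 23, 11, 3)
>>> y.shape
(13,)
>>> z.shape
(5, 11)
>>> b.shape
(3, 11)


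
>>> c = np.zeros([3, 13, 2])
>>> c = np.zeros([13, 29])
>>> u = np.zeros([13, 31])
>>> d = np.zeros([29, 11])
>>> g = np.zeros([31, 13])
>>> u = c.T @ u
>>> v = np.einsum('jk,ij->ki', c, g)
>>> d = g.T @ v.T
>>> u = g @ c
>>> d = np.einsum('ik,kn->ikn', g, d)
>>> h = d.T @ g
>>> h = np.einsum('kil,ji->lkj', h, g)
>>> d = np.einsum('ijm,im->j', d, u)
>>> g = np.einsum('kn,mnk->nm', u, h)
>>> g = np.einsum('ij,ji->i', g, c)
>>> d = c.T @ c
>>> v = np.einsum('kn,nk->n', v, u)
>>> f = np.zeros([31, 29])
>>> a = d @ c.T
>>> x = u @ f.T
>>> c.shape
(13, 29)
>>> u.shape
(31, 29)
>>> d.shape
(29, 29)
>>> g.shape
(29,)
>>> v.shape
(31,)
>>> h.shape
(13, 29, 31)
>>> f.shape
(31, 29)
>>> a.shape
(29, 13)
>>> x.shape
(31, 31)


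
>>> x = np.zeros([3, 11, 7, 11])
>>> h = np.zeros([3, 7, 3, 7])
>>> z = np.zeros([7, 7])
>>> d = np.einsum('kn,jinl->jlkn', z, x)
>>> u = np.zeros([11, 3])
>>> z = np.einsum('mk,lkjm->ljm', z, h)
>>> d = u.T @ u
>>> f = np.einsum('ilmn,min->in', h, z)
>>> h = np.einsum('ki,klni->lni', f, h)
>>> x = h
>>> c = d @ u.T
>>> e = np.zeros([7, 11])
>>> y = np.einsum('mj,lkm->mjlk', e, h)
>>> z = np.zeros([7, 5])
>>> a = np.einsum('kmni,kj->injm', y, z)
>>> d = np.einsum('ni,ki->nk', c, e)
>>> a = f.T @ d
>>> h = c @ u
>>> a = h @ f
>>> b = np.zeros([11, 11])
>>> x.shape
(7, 3, 7)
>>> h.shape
(3, 3)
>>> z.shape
(7, 5)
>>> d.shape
(3, 7)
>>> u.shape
(11, 3)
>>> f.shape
(3, 7)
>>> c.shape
(3, 11)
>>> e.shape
(7, 11)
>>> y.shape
(7, 11, 7, 3)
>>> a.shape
(3, 7)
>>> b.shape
(11, 11)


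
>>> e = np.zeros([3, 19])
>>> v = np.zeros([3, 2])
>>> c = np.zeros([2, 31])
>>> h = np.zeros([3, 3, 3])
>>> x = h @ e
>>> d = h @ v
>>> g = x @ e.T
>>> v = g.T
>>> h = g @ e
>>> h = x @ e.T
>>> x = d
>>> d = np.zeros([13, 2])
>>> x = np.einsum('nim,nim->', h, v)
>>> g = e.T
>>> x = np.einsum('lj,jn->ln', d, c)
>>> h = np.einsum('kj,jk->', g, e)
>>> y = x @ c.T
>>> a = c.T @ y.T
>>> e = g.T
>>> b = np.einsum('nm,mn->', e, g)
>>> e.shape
(3, 19)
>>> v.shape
(3, 3, 3)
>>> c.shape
(2, 31)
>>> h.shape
()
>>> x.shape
(13, 31)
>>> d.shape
(13, 2)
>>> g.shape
(19, 3)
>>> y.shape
(13, 2)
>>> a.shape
(31, 13)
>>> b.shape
()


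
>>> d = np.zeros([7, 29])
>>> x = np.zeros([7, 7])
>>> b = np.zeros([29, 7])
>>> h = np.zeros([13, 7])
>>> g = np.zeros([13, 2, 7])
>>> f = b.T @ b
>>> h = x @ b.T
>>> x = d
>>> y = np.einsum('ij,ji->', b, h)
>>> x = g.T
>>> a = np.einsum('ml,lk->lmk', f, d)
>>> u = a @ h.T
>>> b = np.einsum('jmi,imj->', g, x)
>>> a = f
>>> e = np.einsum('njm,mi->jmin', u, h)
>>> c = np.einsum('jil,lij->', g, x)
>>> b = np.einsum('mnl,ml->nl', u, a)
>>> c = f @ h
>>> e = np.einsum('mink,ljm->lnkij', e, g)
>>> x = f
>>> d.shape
(7, 29)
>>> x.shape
(7, 7)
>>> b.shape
(7, 7)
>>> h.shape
(7, 29)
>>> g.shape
(13, 2, 7)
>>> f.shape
(7, 7)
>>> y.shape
()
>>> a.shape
(7, 7)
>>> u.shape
(7, 7, 7)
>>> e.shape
(13, 29, 7, 7, 2)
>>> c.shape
(7, 29)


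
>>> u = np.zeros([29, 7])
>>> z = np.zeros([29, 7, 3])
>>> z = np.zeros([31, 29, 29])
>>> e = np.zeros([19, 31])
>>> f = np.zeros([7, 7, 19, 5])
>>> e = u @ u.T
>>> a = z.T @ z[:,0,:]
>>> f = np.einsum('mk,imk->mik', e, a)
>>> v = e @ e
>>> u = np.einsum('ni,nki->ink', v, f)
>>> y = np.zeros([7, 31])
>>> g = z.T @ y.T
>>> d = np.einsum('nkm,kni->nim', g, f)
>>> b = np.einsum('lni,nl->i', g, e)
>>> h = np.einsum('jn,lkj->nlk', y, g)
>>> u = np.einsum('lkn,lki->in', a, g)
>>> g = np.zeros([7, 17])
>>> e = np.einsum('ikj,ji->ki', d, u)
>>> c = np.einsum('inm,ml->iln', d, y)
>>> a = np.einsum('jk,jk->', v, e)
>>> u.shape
(7, 29)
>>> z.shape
(31, 29, 29)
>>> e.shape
(29, 29)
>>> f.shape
(29, 29, 29)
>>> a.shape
()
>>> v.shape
(29, 29)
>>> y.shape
(7, 31)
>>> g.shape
(7, 17)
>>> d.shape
(29, 29, 7)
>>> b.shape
(7,)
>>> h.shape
(31, 29, 29)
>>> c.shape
(29, 31, 29)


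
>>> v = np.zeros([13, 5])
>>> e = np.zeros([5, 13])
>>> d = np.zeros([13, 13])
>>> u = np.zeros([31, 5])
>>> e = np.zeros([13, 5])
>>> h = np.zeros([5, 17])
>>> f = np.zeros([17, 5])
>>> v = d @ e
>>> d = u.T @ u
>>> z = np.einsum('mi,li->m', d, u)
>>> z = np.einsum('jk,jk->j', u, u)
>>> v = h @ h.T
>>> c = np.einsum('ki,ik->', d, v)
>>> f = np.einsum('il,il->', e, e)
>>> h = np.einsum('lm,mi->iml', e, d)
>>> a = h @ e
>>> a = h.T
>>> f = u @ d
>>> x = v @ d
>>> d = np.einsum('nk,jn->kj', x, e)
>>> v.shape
(5, 5)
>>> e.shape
(13, 5)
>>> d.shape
(5, 13)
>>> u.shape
(31, 5)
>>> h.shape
(5, 5, 13)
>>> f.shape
(31, 5)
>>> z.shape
(31,)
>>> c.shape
()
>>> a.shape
(13, 5, 5)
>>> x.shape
(5, 5)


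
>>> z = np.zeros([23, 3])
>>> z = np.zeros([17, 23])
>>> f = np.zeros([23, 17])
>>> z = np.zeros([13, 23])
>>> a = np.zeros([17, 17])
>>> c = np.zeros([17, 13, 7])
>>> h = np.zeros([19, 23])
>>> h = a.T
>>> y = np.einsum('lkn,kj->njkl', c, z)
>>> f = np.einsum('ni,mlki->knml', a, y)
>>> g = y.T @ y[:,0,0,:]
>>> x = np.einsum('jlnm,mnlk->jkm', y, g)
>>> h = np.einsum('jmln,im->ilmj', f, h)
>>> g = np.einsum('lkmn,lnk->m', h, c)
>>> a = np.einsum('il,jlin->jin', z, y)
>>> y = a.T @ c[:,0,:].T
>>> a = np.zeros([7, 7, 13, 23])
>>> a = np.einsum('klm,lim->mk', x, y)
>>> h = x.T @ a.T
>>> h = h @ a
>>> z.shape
(13, 23)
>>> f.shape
(13, 17, 7, 23)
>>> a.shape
(17, 7)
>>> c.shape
(17, 13, 7)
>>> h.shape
(17, 17, 7)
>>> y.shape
(17, 13, 17)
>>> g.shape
(17,)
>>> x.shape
(7, 17, 17)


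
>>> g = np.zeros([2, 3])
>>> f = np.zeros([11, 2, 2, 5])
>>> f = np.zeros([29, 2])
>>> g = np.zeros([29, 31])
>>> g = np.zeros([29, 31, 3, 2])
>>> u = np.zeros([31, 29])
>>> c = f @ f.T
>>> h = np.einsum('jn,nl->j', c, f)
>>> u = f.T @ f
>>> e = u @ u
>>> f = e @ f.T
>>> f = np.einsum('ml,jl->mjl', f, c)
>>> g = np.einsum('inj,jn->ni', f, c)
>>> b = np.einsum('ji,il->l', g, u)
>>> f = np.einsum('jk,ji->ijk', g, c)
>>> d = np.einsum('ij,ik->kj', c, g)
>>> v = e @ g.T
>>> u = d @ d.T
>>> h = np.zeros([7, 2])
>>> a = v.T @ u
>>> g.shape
(29, 2)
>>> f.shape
(29, 29, 2)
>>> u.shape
(2, 2)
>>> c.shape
(29, 29)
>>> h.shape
(7, 2)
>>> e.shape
(2, 2)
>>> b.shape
(2,)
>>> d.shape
(2, 29)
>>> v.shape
(2, 29)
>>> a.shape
(29, 2)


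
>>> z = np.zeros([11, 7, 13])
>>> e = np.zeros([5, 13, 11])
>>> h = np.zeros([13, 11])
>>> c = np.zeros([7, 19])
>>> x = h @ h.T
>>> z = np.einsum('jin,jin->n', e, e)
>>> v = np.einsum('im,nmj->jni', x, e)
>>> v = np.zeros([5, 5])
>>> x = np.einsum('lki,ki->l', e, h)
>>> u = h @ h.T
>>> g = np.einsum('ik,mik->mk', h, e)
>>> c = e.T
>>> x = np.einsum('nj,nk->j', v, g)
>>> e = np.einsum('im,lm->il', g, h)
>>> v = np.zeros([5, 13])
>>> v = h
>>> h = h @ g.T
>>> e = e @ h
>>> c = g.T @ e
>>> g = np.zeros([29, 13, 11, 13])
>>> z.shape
(11,)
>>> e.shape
(5, 5)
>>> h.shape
(13, 5)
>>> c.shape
(11, 5)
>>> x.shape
(5,)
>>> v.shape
(13, 11)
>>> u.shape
(13, 13)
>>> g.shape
(29, 13, 11, 13)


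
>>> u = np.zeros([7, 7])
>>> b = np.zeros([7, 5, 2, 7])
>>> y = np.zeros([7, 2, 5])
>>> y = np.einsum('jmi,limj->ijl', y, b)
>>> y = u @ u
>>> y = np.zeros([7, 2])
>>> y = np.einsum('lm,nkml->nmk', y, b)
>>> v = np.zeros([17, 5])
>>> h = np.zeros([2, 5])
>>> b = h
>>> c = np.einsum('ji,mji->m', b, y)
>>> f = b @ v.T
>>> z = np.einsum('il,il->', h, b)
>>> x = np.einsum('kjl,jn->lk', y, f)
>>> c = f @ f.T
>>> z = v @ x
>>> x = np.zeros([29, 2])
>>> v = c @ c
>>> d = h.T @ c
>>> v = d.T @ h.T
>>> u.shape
(7, 7)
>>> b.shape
(2, 5)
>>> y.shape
(7, 2, 5)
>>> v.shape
(2, 2)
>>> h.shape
(2, 5)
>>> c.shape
(2, 2)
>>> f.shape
(2, 17)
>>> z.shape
(17, 7)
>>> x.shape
(29, 2)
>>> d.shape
(5, 2)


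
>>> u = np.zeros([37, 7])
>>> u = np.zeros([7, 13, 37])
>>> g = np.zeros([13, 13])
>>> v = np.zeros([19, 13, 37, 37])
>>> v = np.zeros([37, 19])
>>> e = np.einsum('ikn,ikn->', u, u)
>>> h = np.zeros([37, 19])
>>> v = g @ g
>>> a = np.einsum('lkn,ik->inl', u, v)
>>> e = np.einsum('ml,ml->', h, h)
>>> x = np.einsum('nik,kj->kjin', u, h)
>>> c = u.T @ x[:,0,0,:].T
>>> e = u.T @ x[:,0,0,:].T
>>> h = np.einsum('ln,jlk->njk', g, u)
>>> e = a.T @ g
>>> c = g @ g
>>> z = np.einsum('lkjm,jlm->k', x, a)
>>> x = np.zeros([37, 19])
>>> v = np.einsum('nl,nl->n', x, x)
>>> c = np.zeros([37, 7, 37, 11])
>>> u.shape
(7, 13, 37)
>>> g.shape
(13, 13)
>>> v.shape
(37,)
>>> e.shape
(7, 37, 13)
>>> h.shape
(13, 7, 37)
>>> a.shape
(13, 37, 7)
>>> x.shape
(37, 19)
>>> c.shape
(37, 7, 37, 11)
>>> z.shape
(19,)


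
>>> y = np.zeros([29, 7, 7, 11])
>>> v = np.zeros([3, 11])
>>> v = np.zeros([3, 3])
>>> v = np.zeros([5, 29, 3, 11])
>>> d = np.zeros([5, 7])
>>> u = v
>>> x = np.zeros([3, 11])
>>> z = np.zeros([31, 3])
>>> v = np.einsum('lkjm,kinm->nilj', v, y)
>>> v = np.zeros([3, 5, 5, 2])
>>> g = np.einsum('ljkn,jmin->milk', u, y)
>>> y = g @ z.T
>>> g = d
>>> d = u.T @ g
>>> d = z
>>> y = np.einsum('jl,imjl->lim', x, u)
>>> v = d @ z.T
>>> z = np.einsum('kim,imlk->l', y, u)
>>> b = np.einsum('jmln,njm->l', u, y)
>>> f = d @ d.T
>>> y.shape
(11, 5, 29)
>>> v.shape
(31, 31)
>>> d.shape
(31, 3)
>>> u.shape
(5, 29, 3, 11)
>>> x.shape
(3, 11)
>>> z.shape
(3,)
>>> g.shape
(5, 7)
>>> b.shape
(3,)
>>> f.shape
(31, 31)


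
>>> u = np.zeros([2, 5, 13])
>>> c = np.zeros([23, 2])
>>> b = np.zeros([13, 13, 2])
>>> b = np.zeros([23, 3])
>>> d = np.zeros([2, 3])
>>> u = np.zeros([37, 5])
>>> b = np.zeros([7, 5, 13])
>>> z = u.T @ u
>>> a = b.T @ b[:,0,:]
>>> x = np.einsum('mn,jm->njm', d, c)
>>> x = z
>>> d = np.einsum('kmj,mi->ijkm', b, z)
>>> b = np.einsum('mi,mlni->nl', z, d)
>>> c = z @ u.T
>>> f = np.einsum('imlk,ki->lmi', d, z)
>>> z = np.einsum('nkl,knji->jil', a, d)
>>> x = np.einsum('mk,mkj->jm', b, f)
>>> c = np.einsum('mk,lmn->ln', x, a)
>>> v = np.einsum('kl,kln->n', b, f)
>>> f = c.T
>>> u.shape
(37, 5)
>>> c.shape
(13, 13)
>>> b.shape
(7, 13)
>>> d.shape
(5, 13, 7, 5)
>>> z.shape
(7, 5, 13)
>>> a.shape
(13, 5, 13)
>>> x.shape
(5, 7)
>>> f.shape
(13, 13)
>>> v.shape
(5,)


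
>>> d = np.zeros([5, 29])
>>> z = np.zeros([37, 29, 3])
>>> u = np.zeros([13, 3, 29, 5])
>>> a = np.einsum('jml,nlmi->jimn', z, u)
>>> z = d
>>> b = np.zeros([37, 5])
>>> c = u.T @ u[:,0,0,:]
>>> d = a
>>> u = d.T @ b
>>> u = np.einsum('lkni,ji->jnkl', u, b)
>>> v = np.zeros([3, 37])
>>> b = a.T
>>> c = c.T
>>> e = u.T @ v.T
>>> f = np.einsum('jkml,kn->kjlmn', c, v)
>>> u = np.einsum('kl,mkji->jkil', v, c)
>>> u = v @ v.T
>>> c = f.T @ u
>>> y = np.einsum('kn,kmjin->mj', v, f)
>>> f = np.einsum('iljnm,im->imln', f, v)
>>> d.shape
(37, 5, 29, 13)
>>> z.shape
(5, 29)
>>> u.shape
(3, 3)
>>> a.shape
(37, 5, 29, 13)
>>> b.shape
(13, 29, 5, 37)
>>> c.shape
(37, 29, 5, 5, 3)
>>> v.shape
(3, 37)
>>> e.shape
(13, 29, 5, 3)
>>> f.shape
(3, 37, 5, 29)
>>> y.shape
(5, 5)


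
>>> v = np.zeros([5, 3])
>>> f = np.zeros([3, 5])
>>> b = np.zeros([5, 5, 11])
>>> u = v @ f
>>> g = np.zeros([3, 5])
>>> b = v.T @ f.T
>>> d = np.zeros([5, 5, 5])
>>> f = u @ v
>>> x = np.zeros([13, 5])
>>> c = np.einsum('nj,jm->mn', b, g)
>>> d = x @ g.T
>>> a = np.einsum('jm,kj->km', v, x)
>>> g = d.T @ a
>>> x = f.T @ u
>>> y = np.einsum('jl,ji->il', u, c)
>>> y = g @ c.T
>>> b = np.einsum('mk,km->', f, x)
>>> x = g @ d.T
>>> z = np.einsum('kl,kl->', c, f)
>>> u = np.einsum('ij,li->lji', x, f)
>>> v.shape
(5, 3)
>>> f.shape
(5, 3)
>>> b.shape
()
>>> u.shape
(5, 13, 3)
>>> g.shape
(3, 3)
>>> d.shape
(13, 3)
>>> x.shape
(3, 13)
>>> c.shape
(5, 3)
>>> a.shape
(13, 3)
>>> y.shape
(3, 5)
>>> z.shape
()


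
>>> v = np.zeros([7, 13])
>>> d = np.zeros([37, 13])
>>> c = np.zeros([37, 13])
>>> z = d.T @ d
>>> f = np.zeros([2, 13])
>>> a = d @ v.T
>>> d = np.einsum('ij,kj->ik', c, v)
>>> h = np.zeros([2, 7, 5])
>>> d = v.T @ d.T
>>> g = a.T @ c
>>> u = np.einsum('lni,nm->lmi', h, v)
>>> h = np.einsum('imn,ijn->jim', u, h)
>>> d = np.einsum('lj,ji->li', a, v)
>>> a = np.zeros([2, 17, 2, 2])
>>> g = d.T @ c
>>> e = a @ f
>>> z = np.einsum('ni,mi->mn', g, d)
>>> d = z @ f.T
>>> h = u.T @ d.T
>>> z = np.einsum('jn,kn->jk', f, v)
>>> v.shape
(7, 13)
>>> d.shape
(37, 2)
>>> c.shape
(37, 13)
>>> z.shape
(2, 7)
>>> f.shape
(2, 13)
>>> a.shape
(2, 17, 2, 2)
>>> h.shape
(5, 13, 37)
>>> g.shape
(13, 13)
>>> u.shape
(2, 13, 5)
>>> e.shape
(2, 17, 2, 13)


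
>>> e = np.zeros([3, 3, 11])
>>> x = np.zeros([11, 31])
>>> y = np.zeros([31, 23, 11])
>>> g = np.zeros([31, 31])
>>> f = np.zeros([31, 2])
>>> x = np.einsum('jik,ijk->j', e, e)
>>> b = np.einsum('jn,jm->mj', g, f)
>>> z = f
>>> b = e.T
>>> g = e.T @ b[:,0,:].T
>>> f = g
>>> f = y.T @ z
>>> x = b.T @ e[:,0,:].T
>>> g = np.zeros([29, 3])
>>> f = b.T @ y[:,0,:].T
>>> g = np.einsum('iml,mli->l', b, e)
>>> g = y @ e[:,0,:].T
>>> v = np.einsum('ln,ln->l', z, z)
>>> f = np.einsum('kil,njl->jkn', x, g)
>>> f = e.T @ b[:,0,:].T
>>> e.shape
(3, 3, 11)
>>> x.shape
(3, 3, 3)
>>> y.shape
(31, 23, 11)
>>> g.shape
(31, 23, 3)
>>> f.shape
(11, 3, 11)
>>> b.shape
(11, 3, 3)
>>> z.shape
(31, 2)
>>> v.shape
(31,)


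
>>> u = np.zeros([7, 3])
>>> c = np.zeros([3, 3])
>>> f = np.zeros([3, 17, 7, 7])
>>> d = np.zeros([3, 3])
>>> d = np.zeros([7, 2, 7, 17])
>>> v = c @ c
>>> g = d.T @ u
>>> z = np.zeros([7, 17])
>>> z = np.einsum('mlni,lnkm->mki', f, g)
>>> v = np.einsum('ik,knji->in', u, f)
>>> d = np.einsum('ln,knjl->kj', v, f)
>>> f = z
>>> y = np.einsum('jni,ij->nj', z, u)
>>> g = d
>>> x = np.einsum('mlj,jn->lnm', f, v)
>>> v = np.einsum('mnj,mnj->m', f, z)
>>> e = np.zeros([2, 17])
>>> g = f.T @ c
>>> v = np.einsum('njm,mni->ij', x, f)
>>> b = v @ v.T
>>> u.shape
(7, 3)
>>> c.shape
(3, 3)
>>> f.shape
(3, 2, 7)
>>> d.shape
(3, 7)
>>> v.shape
(7, 17)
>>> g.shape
(7, 2, 3)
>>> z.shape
(3, 2, 7)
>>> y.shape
(2, 3)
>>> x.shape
(2, 17, 3)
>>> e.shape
(2, 17)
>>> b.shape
(7, 7)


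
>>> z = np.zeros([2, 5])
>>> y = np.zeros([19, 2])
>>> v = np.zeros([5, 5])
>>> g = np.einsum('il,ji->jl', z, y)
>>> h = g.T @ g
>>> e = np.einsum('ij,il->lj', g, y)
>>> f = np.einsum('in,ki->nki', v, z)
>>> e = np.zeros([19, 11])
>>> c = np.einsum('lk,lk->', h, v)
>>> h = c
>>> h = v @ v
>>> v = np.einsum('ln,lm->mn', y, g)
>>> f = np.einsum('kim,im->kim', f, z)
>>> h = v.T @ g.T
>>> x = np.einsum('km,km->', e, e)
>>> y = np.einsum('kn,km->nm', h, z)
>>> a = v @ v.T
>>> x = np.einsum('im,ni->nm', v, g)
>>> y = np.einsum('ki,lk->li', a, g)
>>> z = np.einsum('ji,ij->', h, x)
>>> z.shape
()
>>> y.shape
(19, 5)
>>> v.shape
(5, 2)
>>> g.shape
(19, 5)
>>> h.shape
(2, 19)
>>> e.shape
(19, 11)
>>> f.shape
(5, 2, 5)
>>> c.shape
()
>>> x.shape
(19, 2)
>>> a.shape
(5, 5)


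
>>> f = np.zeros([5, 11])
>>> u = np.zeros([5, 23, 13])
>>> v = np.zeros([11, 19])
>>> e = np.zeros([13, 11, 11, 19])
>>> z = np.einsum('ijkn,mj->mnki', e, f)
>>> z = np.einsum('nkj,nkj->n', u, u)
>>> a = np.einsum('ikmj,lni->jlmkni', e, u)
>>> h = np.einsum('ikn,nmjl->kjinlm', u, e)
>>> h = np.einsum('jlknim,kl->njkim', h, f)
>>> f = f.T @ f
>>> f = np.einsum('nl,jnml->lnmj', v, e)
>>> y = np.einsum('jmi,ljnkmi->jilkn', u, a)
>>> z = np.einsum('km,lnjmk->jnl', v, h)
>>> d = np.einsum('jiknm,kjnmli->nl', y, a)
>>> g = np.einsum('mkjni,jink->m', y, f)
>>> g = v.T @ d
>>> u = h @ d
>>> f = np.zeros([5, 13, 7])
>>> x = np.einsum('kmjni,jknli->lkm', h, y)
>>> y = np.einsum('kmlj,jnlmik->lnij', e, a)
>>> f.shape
(5, 13, 7)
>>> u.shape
(13, 23, 5, 19, 23)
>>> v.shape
(11, 19)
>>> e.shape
(13, 11, 11, 19)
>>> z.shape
(5, 23, 13)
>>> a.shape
(19, 5, 11, 11, 23, 13)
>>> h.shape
(13, 23, 5, 19, 11)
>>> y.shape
(11, 5, 23, 19)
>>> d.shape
(11, 23)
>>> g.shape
(19, 23)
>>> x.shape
(11, 13, 23)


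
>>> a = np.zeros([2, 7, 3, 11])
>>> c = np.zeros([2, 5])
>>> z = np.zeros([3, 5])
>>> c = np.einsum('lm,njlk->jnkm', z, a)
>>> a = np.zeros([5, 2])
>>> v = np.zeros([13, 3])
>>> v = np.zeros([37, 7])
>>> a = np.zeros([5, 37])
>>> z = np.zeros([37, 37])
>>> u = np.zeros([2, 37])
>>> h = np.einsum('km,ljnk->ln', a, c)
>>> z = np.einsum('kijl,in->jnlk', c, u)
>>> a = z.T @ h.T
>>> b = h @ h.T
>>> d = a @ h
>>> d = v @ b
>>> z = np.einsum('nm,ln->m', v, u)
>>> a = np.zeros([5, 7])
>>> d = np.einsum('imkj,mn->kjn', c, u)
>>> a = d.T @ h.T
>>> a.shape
(37, 5, 7)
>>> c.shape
(7, 2, 11, 5)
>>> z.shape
(7,)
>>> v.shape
(37, 7)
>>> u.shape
(2, 37)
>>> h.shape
(7, 11)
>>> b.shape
(7, 7)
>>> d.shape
(11, 5, 37)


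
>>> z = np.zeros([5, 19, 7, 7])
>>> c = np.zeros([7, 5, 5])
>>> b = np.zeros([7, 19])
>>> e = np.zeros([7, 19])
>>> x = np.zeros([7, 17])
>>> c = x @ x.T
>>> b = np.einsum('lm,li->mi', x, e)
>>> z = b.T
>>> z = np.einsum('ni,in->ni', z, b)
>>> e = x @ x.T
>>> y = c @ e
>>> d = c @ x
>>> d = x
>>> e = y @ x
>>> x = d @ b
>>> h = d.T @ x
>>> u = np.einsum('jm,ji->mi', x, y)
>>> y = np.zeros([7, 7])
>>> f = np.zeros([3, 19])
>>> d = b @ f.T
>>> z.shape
(19, 17)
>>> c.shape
(7, 7)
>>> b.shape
(17, 19)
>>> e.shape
(7, 17)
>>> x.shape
(7, 19)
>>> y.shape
(7, 7)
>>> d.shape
(17, 3)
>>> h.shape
(17, 19)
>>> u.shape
(19, 7)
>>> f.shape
(3, 19)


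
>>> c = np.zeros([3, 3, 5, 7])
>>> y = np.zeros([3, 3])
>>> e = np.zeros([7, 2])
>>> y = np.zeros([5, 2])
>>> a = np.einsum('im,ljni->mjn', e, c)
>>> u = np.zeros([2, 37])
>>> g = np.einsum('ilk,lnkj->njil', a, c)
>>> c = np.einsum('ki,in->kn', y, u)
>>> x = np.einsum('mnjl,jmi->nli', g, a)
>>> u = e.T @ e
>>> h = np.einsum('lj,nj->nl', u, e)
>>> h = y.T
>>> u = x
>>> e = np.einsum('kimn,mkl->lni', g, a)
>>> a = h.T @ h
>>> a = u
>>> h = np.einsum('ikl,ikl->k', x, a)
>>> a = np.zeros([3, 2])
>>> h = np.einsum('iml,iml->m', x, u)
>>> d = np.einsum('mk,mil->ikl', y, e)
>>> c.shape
(5, 37)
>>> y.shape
(5, 2)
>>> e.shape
(5, 3, 7)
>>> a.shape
(3, 2)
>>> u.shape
(7, 3, 5)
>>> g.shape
(3, 7, 2, 3)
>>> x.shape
(7, 3, 5)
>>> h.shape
(3,)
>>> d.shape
(3, 2, 7)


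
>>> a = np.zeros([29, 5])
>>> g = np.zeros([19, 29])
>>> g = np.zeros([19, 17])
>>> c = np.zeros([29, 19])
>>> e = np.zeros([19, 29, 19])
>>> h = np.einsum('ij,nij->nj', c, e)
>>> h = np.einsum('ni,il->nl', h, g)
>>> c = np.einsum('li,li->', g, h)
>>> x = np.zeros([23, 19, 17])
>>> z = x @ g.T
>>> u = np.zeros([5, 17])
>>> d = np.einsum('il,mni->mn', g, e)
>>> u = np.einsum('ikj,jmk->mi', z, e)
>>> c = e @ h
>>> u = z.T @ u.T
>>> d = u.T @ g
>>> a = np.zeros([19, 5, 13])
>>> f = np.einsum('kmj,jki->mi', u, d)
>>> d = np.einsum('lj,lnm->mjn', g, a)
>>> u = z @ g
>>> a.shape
(19, 5, 13)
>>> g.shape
(19, 17)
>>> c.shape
(19, 29, 17)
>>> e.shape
(19, 29, 19)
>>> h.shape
(19, 17)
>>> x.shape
(23, 19, 17)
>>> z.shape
(23, 19, 19)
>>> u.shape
(23, 19, 17)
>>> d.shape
(13, 17, 5)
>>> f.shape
(19, 17)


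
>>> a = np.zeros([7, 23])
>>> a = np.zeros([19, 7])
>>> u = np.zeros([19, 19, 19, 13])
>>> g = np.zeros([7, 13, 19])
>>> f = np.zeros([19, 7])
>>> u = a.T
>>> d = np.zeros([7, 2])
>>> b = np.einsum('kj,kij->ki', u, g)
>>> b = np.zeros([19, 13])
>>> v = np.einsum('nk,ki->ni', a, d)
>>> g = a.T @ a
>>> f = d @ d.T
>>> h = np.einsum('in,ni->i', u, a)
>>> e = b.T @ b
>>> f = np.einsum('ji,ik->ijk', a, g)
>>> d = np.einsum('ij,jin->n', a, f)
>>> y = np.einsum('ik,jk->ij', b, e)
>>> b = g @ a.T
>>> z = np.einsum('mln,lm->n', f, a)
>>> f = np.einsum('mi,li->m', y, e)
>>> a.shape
(19, 7)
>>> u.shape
(7, 19)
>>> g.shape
(7, 7)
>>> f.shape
(19,)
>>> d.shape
(7,)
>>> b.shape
(7, 19)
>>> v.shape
(19, 2)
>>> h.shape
(7,)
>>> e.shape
(13, 13)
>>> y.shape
(19, 13)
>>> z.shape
(7,)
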